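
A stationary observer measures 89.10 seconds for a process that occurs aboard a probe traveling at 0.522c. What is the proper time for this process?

Dilated time Δt = 89.10 seconds
γ = 1/√(1 - 0.522²) = 1.1724
Δt₀ = Δt/γ = 89.10/1.1724 = 76.00 seconds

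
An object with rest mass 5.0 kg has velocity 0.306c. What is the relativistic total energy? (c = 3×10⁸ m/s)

γ = 1/√(1 - 0.306²) = 1.0504
mc² = 5.0 × (3×10⁸)² = 4.500×10¹⁷ J
E = γmc² = 1.0504 × 4.500×10¹⁷ = 4.727×10¹⁷ J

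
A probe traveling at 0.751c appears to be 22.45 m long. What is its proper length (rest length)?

Contracted length L = 22.45 m
γ = 1/√(1 - 0.751²) = 1.5145
L₀ = γL = 1.5145 × 22.45 = 34.00 m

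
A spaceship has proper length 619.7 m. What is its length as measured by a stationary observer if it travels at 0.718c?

Proper length L₀ = 619.7 m
γ = 1/√(1 - 0.718²) = 1.4367
L = L₀/γ = 619.7/1.4367 = 431.3 m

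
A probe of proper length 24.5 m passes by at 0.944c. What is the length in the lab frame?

Proper length L₀ = 24.5 m
γ = 1/√(1 - 0.944²) = 3.0308
L = L₀/γ = 24.5/3.0308 = 8.084 m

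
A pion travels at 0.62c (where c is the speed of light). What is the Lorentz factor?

v/c = 0.62, so (v/c)² = 0.3844
1 - (v/c)² = 0.6156
γ = 1/√(0.6156) = 1.275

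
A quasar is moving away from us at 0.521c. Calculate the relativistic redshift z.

β = 0.521
(1+β)/(1-β) = 1.521/0.479 = 3.175
√(3.175) = 1.782
z = 1.782 - 1 = 0.7820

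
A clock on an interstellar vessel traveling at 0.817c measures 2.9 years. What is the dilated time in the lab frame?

Proper time Δt₀ = 2.9 years
γ = 1/√(1 - 0.817²) = 1.734
Δt = γΔt₀ = 1.734 × 2.9 = 5.029 years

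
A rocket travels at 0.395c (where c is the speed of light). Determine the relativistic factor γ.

v/c = 0.395, so (v/c)² = 0.156025
1 - (v/c)² = 0.843975
γ = 1/√(0.843975) = 1.089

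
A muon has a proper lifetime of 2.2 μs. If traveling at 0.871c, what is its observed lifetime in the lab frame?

Proper lifetime τ₀ = 2.2 μs
γ = 1/√(1 - 0.871²) = 2.0355
τ = γτ₀ = 2.0355 × 2.2 μs = 4.478 μs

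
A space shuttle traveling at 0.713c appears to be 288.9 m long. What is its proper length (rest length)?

Contracted length L = 288.9 m
γ = 1/√(1 - 0.713²) = 1.426
L₀ = γL = 1.426 × 288.9 = 412.0 m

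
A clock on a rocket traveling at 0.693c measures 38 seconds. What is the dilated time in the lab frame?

Proper time Δt₀ = 38 seconds
γ = 1/√(1 - 0.693²) = 1.387
Δt = γΔt₀ = 1.387 × 38 = 52.71 seconds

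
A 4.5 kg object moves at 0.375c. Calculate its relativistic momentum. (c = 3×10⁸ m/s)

γ = 1/√(1 - 0.375²) = 1.0787
v = 0.375 × 3×10⁸ = 1.125×10⁸ m/s
p = γmv = 1.0787 × 4.5 × 1.125×10⁸ = 5.461×10⁸ kg·m/s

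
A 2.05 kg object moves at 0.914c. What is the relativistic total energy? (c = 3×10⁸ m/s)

γ = 1/√(1 - 0.914²) = 2.465
mc² = 2.05 × (3×10⁸)² = 1.845×10¹⁷ J
E = γmc² = 2.465 × 1.845×10¹⁷ = 4.548×10¹⁷ J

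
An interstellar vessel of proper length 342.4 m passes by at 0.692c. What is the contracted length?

Proper length L₀ = 342.4 m
γ = 1/√(1 - 0.692²) = 1.385
L = L₀/γ = 342.4/1.385 = 247.2 m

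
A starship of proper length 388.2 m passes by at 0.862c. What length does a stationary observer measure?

Proper length L₀ = 388.2 m
γ = 1/√(1 - 0.862²) = 1.973
L = L₀/γ = 388.2/1.973 = 196.8 m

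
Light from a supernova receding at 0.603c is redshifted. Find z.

β = 0.603
(1+β)/(1-β) = 1.603/0.397 = 4.038
√(4.038) = 2.009
z = 2.009 - 1 = 1.009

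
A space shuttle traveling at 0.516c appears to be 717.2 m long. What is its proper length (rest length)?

Contracted length L = 717.2 m
γ = 1/√(1 - 0.516²) = 1.1674
L₀ = γL = 1.1674 × 717.2 = 837.3 m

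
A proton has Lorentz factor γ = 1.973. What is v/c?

From γ = 1/√(1 - v²/c²):
1/γ² = 1/1.973² = 0.2569
v²/c² = 1 - 0.2569 = 0.7431
v/c = √(0.7431) = 0.8620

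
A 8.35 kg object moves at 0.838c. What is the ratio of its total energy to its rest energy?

E = γmc², E₀ = mc²
E/E₀ = γ = 1/√(1 - 0.838²) = 1.833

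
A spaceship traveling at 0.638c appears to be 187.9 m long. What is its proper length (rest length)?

Contracted length L = 187.9 m
γ = 1/√(1 - 0.638²) = 1.2986
L₀ = γL = 1.2986 × 187.9 = 244.0 m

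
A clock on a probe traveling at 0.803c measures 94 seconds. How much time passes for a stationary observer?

Proper time Δt₀ = 94 seconds
γ = 1/√(1 - 0.803²) = 1.678
Δt = γΔt₀ = 1.678 × 94 = 157.7 seconds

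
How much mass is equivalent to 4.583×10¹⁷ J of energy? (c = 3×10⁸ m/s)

From E = mc², we get m = E/c²
c² = (3×10⁸)² = 9×10¹⁶ m²/s²
m = 4.583×10¹⁷ / 9×10¹⁶ = 5.092 kg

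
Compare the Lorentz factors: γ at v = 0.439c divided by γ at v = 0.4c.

γ₁ = 1/√(1 - 0.439²) = 1.113
γ₂ = 1/√(1 - 0.4²) = 1.091
γ₁/γ₂ = 1.113/1.091 = 1.020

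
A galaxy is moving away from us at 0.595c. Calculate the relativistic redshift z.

β = 0.595
(1+β)/(1-β) = 1.595/0.405 = 3.9383
√(3.9383) = 1.9845
z = 1.9845 - 1 = 0.9845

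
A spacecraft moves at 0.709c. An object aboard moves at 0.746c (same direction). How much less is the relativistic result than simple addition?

Classical: u' + v = 0.746 + 0.709 = 1.455c
Relativistic: u = (0.746 + 0.709)/(1 + 0.528914) = 1.455/1.528914 = 0.9517c
Difference: 1.455 - 0.9517 = 0.5033c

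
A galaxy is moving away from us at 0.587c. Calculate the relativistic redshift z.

β = 0.587
(1+β)/(1-β) = 1.587/0.413 = 3.8426
√(3.8426) = 1.9603
z = 1.9603 - 1 = 0.9603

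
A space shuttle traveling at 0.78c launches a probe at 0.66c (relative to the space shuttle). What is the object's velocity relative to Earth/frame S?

u = (u' + v)/(1 + u'v/c²)
Numerator: 0.66 + 0.78 = 1.44
Denominator: 1 + 0.5148 = 1.5148
u = 1.44/1.5148 = 0.9506c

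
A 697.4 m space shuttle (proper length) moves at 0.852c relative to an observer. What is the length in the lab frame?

Proper length L₀ = 697.4 m
γ = 1/√(1 - 0.852²) = 1.910
L = L₀/γ = 697.4/1.910 = 365.1 m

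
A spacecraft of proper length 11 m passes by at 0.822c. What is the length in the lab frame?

Proper length L₀ = 11 m
γ = 1/√(1 - 0.822²) = 1.756
L = L₀/γ = 11/1.756 = 6.264 m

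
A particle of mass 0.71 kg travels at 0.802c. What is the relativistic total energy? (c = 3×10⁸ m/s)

γ = 1/√(1 - 0.802²) = 1.674
mc² = 0.71 × (3×10⁸)² = 6.390×10¹⁶ J
E = γmc² = 1.674 × 6.390×10¹⁶ = 1.070×10¹⁷ J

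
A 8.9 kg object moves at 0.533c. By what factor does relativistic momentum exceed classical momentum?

p_rel = γmv, p_class = mv
Ratio = γ = 1/√(1 - 0.533²) = 1.182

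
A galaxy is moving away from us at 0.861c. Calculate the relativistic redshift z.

β = 0.861
(1+β)/(1-β) = 1.861/0.139 = 13.39
√(13.39) = 3.659
z = 3.659 - 1 = 2.659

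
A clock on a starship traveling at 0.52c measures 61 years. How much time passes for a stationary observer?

Proper time Δt₀ = 61 years
γ = 1/√(1 - 0.52²) = 1.1707
Δt = γΔt₀ = 1.1707 × 61 = 71.41 years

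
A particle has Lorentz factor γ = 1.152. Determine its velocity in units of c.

From γ = 1/√(1 - v²/c²):
1/γ² = 1/1.152² = 0.7535
v²/c² = 1 - 0.7535 = 0.2465
v/c = √(0.2465) = 0.4965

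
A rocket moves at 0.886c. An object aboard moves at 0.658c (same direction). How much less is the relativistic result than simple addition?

Classical: u' + v = 0.658 + 0.886 = 1.544c
Relativistic: u = (0.658 + 0.886)/(1 + 0.582988) = 1.544/1.582988 = 0.9754c
Difference: 1.544 - 0.9754 = 0.5686c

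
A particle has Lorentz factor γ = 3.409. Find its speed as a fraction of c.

From γ = 1/√(1 - v²/c²):
1/γ² = 1/3.409² = 0.08605
v²/c² = 1 - 0.08605 = 0.9140
v/c = √(0.9140) = 0.9560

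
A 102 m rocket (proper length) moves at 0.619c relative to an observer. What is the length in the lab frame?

Proper length L₀ = 102 m
γ = 1/√(1 - 0.619²) = 1.2733
L = L₀/γ = 102/1.2733 = 80.11 m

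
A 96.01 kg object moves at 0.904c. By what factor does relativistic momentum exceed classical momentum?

p_rel = γmv, p_class = mv
Ratio = γ = 1/√(1 - 0.904²) = 2.339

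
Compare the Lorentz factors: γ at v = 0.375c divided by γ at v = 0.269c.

γ₁ = 1/√(1 - 0.375²) = 1.079
γ₂ = 1/√(1 - 0.269²) = 1.038
γ₁/γ₂ = 1.079/1.038 = 1.039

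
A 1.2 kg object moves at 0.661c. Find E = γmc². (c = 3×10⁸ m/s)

γ = 1/√(1 - 0.661²) = 1.3326
mc² = 1.2 × (3×10⁸)² = 1.080×10¹⁷ J
E = γmc² = 1.3326 × 1.080×10¹⁷ = 1.439×10¹⁷ J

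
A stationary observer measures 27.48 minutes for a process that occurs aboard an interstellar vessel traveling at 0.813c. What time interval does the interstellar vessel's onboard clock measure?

Dilated time Δt = 27.48 minutes
γ = 1/√(1 - 0.813²) = 1.717
Δt₀ = Δt/γ = 27.48/1.717 = 16.00 minutes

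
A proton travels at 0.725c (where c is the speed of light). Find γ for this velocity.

v/c = 0.725, so (v/c)² = 0.525625
1 - (v/c)² = 0.474375
γ = 1/√(0.474375) = 1.452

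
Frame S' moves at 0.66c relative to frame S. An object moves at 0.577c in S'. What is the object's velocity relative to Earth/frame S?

u = (u' + v)/(1 + u'v/c²)
Numerator: 0.577 + 0.66 = 1.237
Denominator: 1 + 0.38082 = 1.38082
u = 1.237/1.38082 = 0.8958c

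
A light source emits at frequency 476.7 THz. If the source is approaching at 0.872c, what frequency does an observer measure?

β = v/c = 0.872
(1+β)/(1-β) = 1.872/0.128 = 14.625
Doppler factor = √(14.625) = 3.824
f_obs = 476.7 × 3.824 = 1823 THz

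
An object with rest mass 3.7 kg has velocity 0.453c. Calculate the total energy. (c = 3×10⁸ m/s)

γ = 1/√(1 - 0.453²) = 1.1217
mc² = 3.7 × (3×10⁸)² = 3.330×10¹⁷ J
E = γmc² = 1.1217 × 3.330×10¹⁷ = 3.735×10¹⁷ J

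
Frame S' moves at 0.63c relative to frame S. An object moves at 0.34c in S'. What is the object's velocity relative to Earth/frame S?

u = (u' + v)/(1 + u'v/c²)
Numerator: 0.34 + 0.63 = 0.97
Denominator: 1 + 0.2142 = 1.2142
u = 0.97/1.2142 = 0.7989c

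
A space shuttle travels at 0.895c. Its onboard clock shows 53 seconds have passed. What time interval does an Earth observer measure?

Proper time Δt₀ = 53 seconds
γ = 1/√(1 - 0.895²) = 2.242
Δt = γΔt₀ = 2.242 × 53 = 118.8 seconds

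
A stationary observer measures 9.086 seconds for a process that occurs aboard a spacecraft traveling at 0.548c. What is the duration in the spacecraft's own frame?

Dilated time Δt = 9.086 seconds
γ = 1/√(1 - 0.548²) = 1.1955
Δt₀ = Δt/γ = 9.086/1.1955 = 7.600 seconds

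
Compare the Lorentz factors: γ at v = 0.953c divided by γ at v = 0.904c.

γ₁ = 1/√(1 - 0.953²) = 3.301
γ₂ = 1/√(1 - 0.904²) = 2.339
γ₁/γ₂ = 3.301/2.339 = 1.411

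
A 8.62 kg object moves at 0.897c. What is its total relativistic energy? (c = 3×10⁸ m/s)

γ = 1/√(1 - 0.897²) = 2.262
mc² = 8.62 × (3×10⁸)² = 7.758×10¹⁷ J
E = γmc² = 2.262 × 7.758×10¹⁷ = 1.755×10¹⁸ J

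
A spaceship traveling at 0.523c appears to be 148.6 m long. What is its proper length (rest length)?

Contracted length L = 148.6 m
γ = 1/√(1 - 0.523²) = 1.173
L₀ = γL = 1.173 × 148.6 = 174.3 m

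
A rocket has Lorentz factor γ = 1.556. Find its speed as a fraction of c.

From γ = 1/√(1 - v²/c²):
1/γ² = 1/1.556² = 0.41303
v²/c² = 1 - 0.41303 = 0.58697
v/c = √(0.58697) = 0.7661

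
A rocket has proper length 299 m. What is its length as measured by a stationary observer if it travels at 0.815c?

Proper length L₀ = 299 m
γ = 1/√(1 - 0.815²) = 1.7257
L = L₀/γ = 299/1.7257 = 173.3 m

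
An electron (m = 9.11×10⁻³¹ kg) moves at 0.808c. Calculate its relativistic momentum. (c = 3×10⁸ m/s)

γ = 1/√(1 - 0.808²) = 1.6973
v = 0.808 × 3×10⁸ = 2.424×10⁸ m/s
p = γmv = 1.6973 × 9.11×10⁻³¹ × 2.424×10⁸ = 3.748×10⁻²² kg·m/s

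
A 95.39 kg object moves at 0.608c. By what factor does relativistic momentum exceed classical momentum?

p_rel = γmv, p_class = mv
Ratio = γ = 1/√(1 - 0.608²) = 1.260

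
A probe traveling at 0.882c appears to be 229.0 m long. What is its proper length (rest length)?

Contracted length L = 229.0 m
γ = 1/√(1 - 0.882²) = 2.122
L₀ = γL = 2.122 × 229.0 = 485.9 m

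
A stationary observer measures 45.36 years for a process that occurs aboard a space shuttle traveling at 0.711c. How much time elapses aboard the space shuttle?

Dilated time Δt = 45.36 years
γ = 1/√(1 - 0.711²) = 1.422
Δt₀ = Δt/γ = 45.36/1.422 = 31.90 years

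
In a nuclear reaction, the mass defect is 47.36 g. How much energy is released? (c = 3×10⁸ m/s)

Convert mass defect: Δm = 47.36 g = 0.04736 kg
E = Δm·c² = 0.04736 × (3×10⁸)²
= 0.04736 × 9×10¹⁶ = 4.262×10¹⁵ J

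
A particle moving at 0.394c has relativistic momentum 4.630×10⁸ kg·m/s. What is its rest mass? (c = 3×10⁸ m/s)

γ = 1/√(1 - 0.394²) = 1.088
v = 0.394 × 3×10⁸ = 1.182×10⁸ m/s
m = p/(γv) = 4.630×10⁸/(1.088 × 1.182×10⁸) = 3.600 kg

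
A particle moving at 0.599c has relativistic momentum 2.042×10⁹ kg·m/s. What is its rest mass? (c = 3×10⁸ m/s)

γ = 1/√(1 - 0.599²) = 1.2488
v = 0.599 × 3×10⁸ = 1.797×10⁸ m/s
m = p/(γv) = 2.042×10⁹/(1.2488 × 1.797×10⁸) = 9.099 kg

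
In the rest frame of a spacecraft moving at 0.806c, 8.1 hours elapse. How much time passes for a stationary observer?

Proper time Δt₀ = 8.1 hours
γ = 1/√(1 - 0.806²) = 1.689
Δt = γΔt₀ = 1.689 × 8.1 = 13.68 hours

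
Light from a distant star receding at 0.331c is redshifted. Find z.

β = 0.331
(1+β)/(1-β) = 1.331/0.669 = 1.9895
√(1.9895) = 1.4105
z = 1.4105 - 1 = 0.4105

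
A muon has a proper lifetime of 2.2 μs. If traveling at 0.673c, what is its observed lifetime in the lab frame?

Proper lifetime τ₀ = 2.2 μs
γ = 1/√(1 - 0.673²) = 1.352
τ = γτ₀ = 1.352 × 2.2 μs = 2.974 μs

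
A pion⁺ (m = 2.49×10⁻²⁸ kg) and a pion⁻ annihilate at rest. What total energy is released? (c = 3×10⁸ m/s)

Both particles have the same rest mass, so total mass = 2m
E = 2m·c² = 2 × 2.49×10⁻²⁸ × (3×10⁸)²
= 2 × 2.49×10⁻²⁸ × 9×10¹⁶
= 4.482×10⁻¹¹ J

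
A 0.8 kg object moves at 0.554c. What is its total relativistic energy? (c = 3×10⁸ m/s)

γ = 1/√(1 - 0.554²) = 1.20118
mc² = 0.8 × (3×10⁸)² = 7.200×10¹⁶ J
E = γmc² = 1.20118 × 7.200×10¹⁶ = 8.648×10¹⁶ J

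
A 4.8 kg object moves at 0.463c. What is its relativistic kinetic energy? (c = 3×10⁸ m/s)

γ = 1/√(1 - 0.463²) = 1.12821
γ - 1 = 0.12821
KE = (γ-1)mc² = 0.12821 × 4.8 × (3×10⁸)² = 5.539×10¹⁶ J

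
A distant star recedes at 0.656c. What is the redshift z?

β = 0.656
(1+β)/(1-β) = 1.656/0.344 = 4.814
√(4.814) = 2.194
z = 2.194 - 1 = 1.194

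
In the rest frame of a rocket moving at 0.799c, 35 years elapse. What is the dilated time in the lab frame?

Proper time Δt₀ = 35 years
γ = 1/√(1 - 0.799²) = 1.66298
Δt = γΔt₀ = 1.66298 × 35 = 58.20 years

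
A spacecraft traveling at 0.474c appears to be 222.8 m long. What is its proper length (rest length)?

Contracted length L = 222.8 m
γ = 1/√(1 - 0.474²) = 1.1357
L₀ = γL = 1.1357 × 222.8 = 253.0 m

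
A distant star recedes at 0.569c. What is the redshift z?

β = 0.569
(1+β)/(1-β) = 1.569/0.431 = 3.640
√(3.640) = 1.908
z = 1.908 - 1 = 0.9080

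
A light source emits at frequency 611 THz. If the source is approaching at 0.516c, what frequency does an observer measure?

β = v/c = 0.516
(1+β)/(1-β) = 1.516/0.484 = 3.132
Doppler factor = √(3.132) = 1.770
f_obs = 611 × 1.770 = 1081 THz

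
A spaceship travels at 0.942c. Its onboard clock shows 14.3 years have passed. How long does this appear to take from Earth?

Proper time Δt₀ = 14.3 years
γ = 1/√(1 - 0.942²) = 2.980
Δt = γΔt₀ = 2.980 × 14.3 = 42.61 years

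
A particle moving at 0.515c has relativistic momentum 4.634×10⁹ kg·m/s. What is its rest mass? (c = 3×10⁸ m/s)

γ = 1/√(1 - 0.515²) = 1.1666
v = 0.515 × 3×10⁸ = 1.545×10⁸ m/s
m = p/(γv) = 4.634×10⁹/(1.1666 × 1.545×10⁸) = 25.71 kg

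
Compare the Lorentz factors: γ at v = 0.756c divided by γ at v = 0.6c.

γ₁ = 1/√(1 - 0.756²) = 1.528
γ₂ = 1/√(1 - 0.6²) = 1.250
γ₁/γ₂ = 1.528/1.250 = 1.222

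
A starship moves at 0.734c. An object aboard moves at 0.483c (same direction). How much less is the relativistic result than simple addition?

Classical: u' + v = 0.483 + 0.734 = 1.217c
Relativistic: u = (0.483 + 0.734)/(1 + 0.354522) = 1.217/1.354522 = 0.8985c
Difference: 1.217 - 0.8985 = 0.3185c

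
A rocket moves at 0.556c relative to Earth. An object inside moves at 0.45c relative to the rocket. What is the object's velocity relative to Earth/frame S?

u = (u' + v)/(1 + u'v/c²)
Numerator: 0.45 + 0.556 = 1.006
Denominator: 1 + 0.2502 = 1.2502
u = 1.006/1.2502 = 0.8047c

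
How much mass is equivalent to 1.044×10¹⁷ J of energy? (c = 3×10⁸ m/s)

From E = mc², we get m = E/c²
c² = (3×10⁸)² = 9×10¹⁶ m²/s²
m = 1.044×10¹⁷ / 9×10¹⁶ = 1.160 kg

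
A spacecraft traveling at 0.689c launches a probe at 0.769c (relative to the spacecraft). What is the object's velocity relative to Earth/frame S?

u = (u' + v)/(1 + u'v/c²)
Numerator: 0.769 + 0.689 = 1.458
Denominator: 1 + 0.529841 = 1.529841
u = 1.458/1.529841 = 0.9530c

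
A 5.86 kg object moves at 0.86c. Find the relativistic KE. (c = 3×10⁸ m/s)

γ = 1/√(1 - 0.86²) = 1.9597
γ - 1 = 0.9597
KE = (γ-1)mc² = 0.9597 × 5.86 × (3×10⁸)² = 5.061×10¹⁷ J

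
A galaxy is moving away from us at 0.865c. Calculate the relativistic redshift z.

β = 0.865
(1+β)/(1-β) = 1.865/0.135 = 13.815
√(13.815) = 3.717
z = 3.717 - 1 = 2.717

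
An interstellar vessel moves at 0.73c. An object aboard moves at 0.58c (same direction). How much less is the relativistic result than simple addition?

Classical: u' + v = 0.58 + 0.73 = 1.31c
Relativistic: u = (0.58 + 0.73)/(1 + 0.4234) = 1.31/1.4234 = 0.9203c
Difference: 1.31 - 0.9203 = 0.3897c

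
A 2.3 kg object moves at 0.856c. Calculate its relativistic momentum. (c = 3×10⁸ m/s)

γ = 1/√(1 - 0.856²) = 1.934
v = 0.856 × 3×10⁸ = 2.568×10⁸ m/s
p = γmv = 1.934 × 2.3 × 2.568×10⁸ = 1.142×10⁹ kg·m/s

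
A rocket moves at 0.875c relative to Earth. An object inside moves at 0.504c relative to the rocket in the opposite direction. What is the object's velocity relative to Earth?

Object's velocity in rocket frame is u' = -0.504c
u = (u' + v)/(1 + u'v/c²) = (v - 0.504)/(1 - 0.504·v/c²)
Numerator: 0.875 - 0.504 = 0.371
Denominator: 1 - 0.441 = 0.559
u = 0.371/0.559 = 0.6637c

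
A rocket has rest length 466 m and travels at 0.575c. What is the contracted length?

Proper length L₀ = 466 m
γ = 1/√(1 - 0.575²) = 1.222
L = L₀/γ = 466/1.222 = 381.3 m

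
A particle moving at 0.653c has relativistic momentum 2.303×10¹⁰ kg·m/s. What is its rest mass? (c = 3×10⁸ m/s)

γ = 1/√(1 - 0.653²) = 1.3204
v = 0.653 × 3×10⁸ = 1.959×10⁸ m/s
m = p/(γv) = 2.303×10¹⁰/(1.3204 × 1.959×10⁸) = 89.03 kg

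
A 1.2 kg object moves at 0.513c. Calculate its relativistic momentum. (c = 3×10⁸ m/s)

γ = 1/√(1 - 0.513²) = 1.16497
v = 0.513 × 3×10⁸ = 1.539×10⁸ m/s
p = γmv = 1.16497 × 1.2 × 1.539×10⁸ = 2.151×10⁸ kg·m/s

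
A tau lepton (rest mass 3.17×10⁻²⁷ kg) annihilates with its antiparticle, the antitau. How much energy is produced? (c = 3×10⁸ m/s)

Both particles have the same rest mass, so total mass = 2m
E = 2m·c² = 2 × 3.17×10⁻²⁷ × (3×10⁸)²
= 2 × 3.17×10⁻²⁷ × 9×10¹⁶
= 5.706×10⁻¹⁰ J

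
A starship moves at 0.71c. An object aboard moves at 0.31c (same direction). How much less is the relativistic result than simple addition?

Classical: u' + v = 0.31 + 0.71 = 1.02c
Relativistic: u = (0.31 + 0.71)/(1 + 0.2201) = 1.02/1.2201 = 0.8360c
Difference: 1.02 - 0.8360 = 0.1840c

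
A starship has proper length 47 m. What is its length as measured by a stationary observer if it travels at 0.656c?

Proper length L₀ = 47 m
γ = 1/√(1 - 0.656²) = 1.325
L = L₀/γ = 47/1.325 = 35.47 m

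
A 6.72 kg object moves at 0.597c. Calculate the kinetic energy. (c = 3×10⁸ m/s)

γ = 1/√(1 - 0.597²) = 1.2465
γ - 1 = 0.2465
KE = (γ-1)mc² = 0.2465 × 6.72 × (3×10⁸)² = 1.491×10¹⁷ J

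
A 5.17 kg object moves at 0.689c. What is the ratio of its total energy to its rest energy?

E = γmc², E₀ = mc²
E/E₀ = γ = 1/√(1 - 0.689²) = 1.380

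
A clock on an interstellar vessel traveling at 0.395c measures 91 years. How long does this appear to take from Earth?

Proper time Δt₀ = 91 years
γ = 1/√(1 - 0.395²) = 1.08852
Δt = γΔt₀ = 1.08852 × 91 = 99.06 years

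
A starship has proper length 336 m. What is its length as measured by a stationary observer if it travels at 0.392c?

Proper length L₀ = 336 m
γ = 1/√(1 - 0.392²) = 1.087
L = L₀/γ = 336/1.087 = 309.1 m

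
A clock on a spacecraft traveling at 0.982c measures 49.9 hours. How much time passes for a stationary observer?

Proper time Δt₀ = 49.9 hours
γ = 1/√(1 - 0.982²) = 5.294
Δt = γΔt₀ = 5.294 × 49.9 = 264.2 hours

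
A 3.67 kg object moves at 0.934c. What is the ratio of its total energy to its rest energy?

E = γmc², E₀ = mc²
E/E₀ = γ = 1/√(1 - 0.934²) = 2.799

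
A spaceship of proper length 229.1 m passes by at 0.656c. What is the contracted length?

Proper length L₀ = 229.1 m
γ = 1/√(1 - 0.656²) = 1.325
L = L₀/γ = 229.1/1.325 = 172.9 m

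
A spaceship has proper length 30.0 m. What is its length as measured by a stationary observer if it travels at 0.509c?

Proper length L₀ = 30.0 m
γ = 1/√(1 - 0.509²) = 1.162
L = L₀/γ = 30.0/1.162 = 25.82 m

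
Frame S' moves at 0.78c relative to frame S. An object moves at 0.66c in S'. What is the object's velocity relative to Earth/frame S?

u = (u' + v)/(1 + u'v/c²)
Numerator: 0.66 + 0.78 = 1.44
Denominator: 1 + 0.5148 = 1.5148
u = 1.44/1.5148 = 0.9506c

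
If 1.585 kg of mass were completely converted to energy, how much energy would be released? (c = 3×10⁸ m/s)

Using E = mc²:
c² = (3×10⁸)² = 9×10¹⁶ m²/s²
E = 1.585 × 9×10¹⁶ = 1.427×10¹⁷ J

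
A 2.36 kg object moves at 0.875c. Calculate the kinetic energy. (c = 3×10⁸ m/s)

γ = 1/√(1 - 0.875²) = 2.0656
γ - 1 = 1.0656
KE = (γ-1)mc² = 1.0656 × 2.36 × (3×10⁸)² = 2.263×10¹⁷ J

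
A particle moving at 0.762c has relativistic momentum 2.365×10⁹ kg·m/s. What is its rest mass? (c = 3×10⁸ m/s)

γ = 1/√(1 - 0.762²) = 1.5442
v = 0.762 × 3×10⁸ = 2.286×10⁸ m/s
m = p/(γv) = 2.365×10⁹/(1.5442 × 2.286×10⁸) = 6.700 kg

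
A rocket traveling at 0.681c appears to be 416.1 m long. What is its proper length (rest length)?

Contracted length L = 416.1 m
γ = 1/√(1 - 0.681²) = 1.3656
L₀ = γL = 1.3656 × 416.1 = 568.2 m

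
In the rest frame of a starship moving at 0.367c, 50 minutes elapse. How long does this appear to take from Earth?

Proper time Δt₀ = 50 minutes
γ = 1/√(1 - 0.367²) = 1.075
Δt = γΔt₀ = 1.075 × 50 = 53.75 minutes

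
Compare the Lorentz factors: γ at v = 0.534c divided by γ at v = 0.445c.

γ₁ = 1/√(1 - 0.534²) = 1.183
γ₂ = 1/√(1 - 0.445²) = 1.117
γ₁/γ₂ = 1.183/1.117 = 1.059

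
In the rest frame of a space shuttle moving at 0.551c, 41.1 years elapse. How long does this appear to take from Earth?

Proper time Δt₀ = 41.1 years
γ = 1/√(1 - 0.551²) = 1.1983
Δt = γΔt₀ = 1.1983 × 41.1 = 49.25 years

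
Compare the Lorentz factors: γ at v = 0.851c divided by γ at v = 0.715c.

γ₁ = 1/√(1 - 0.851²) = 1.904
γ₂ = 1/√(1 - 0.715²) = 1.430
γ₁/γ₂ = 1.904/1.430 = 1.331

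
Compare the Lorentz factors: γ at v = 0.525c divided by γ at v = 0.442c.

γ₁ = 1/√(1 - 0.525²) = 1.175
γ₂ = 1/√(1 - 0.442²) = 1.115
γ₁/γ₂ = 1.175/1.115 = 1.054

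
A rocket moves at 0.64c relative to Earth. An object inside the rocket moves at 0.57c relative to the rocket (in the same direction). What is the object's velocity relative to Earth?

u = (u' + v)/(1 + u'v/c²)
Numerator: 0.57 + 0.64 = 1.21
Denominator: 1 + 0.3648 = 1.3648
u = 1.21/1.3648 = 0.8866c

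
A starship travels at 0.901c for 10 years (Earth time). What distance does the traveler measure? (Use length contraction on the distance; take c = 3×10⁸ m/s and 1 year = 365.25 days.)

Earth distance: d = v × t = 0.901c × 10 yr = 8.5300×10¹⁶ m
γ = 2.3051
d' = d/γ = 8.5300×10¹⁶/2.3051 = 3.700×10¹⁶ m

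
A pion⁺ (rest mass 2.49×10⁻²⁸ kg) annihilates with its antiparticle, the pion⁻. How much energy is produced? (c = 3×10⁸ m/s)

Both particles have the same rest mass, so total mass = 2m
E = 2m·c² = 2 × 2.49×10⁻²⁸ × (3×10⁸)²
= 2 × 2.49×10⁻²⁸ × 9×10¹⁶
= 4.482×10⁻¹¹ J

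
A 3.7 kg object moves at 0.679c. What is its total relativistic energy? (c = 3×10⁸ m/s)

γ = 1/√(1 - 0.679²) = 1.3621
mc² = 3.7 × (3×10⁸)² = 3.330×10¹⁷ J
E = γmc² = 1.3621 × 3.330×10¹⁷ = 4.536×10¹⁷ J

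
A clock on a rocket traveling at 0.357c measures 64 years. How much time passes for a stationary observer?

Proper time Δt₀ = 64 years
γ = 1/√(1 - 0.357²) = 1.0705
Δt = γΔt₀ = 1.0705 × 64 = 68.51 years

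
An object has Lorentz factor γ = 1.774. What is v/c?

From γ = 1/√(1 - v²/c²):
1/γ² = 1/1.774² = 0.3178
v²/c² = 1 - 0.3178 = 0.6822
v/c = √(0.6822) = 0.8260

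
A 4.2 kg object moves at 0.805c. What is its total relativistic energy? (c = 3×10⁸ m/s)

γ = 1/√(1 - 0.805²) = 1.68556
mc² = 4.2 × (3×10⁸)² = 3.780×10¹⁷ J
E = γmc² = 1.68556 × 3.780×10¹⁷ = 6.371×10¹⁷ J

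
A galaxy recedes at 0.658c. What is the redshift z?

β = 0.658
(1+β)/(1-β) = 1.658/0.342 = 4.848
√(4.848) = 2.202
z = 2.202 - 1 = 1.202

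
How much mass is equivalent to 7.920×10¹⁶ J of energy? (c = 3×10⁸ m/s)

From E = mc², we get m = E/c²
c² = (3×10⁸)² = 9×10¹⁶ m²/s²
m = 7.920×10¹⁶ / 9×10¹⁶ = 0.8800 kg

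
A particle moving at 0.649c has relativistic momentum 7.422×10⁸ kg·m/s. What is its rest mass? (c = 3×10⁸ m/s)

γ = 1/√(1 - 0.649²) = 1.3144
v = 0.649 × 3×10⁸ = 1.947×10⁸ m/s
m = p/(γv) = 7.422×10⁸/(1.3144 × 1.947×10⁸) = 2.900 kg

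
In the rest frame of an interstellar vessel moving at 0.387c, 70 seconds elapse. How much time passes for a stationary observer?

Proper time Δt₀ = 70 seconds
γ = 1/√(1 - 0.387²) = 1.0845
Δt = γΔt₀ = 1.0845 × 70 = 75.92 seconds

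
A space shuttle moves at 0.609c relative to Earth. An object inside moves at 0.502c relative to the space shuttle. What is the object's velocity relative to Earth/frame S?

u = (u' + v)/(1 + u'v/c²)
Numerator: 0.502 + 0.609 = 1.111
Denominator: 1 + 0.305718 = 1.305718
u = 1.111/1.305718 = 0.8509c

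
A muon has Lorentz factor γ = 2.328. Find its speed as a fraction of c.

From γ = 1/√(1 - v²/c²):
1/γ² = 1/2.328² = 0.18452
v²/c² = 1 - 0.18452 = 0.81548
v/c = √(0.81548) = 0.9030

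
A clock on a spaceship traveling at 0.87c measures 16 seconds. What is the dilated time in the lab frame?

Proper time Δt₀ = 16 seconds
γ = 1/√(1 - 0.87²) = 2.028
Δt = γΔt₀ = 2.028 × 16 = 32.45 seconds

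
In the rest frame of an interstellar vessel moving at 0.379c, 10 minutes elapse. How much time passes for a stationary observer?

Proper time Δt₀ = 10 minutes
γ = 1/√(1 - 0.379²) = 1.081
Δt = γΔt₀ = 1.081 × 10 = 10.81 minutes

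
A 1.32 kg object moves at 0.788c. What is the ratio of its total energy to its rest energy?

E = γmc², E₀ = mc²
E/E₀ = γ = 1/√(1 - 0.788²) = 1.624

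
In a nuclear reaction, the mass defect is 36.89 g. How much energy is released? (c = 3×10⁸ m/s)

Convert mass defect: Δm = 36.89 g = 0.03689 kg
E = Δm·c² = 0.03689 × (3×10⁸)²
= 0.03689 × 9×10¹⁶ = 3.320×10¹⁵ J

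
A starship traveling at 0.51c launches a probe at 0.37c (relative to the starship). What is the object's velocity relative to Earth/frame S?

u = (u' + v)/(1 + u'v/c²)
Numerator: 0.37 + 0.51 = 0.88
Denominator: 1 + 0.1887 = 1.1887
u = 0.88/1.1887 = 0.7403c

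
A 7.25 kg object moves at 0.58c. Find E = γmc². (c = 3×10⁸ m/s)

γ = 1/√(1 - 0.58²) = 1.2276
mc² = 7.25 × (3×10⁸)² = 6.525×10¹⁷ J
E = γmc² = 1.2276 × 6.525×10¹⁷ = 8.010×10¹⁷ J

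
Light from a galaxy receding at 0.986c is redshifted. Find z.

β = 0.986
(1+β)/(1-β) = 1.986/0.014 = 141.9
√(141.9) = 11.91
z = 11.91 - 1 = 10.91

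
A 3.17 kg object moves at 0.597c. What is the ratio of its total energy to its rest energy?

E = γmc², E₀ = mc²
E/E₀ = γ = 1/√(1 - 0.597²) = 1.247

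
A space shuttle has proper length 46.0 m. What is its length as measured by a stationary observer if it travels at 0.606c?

Proper length L₀ = 46.0 m
γ = 1/√(1 - 0.606²) = 1.2571
L = L₀/γ = 46.0/1.2571 = 36.59 m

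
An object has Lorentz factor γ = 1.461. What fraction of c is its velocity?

From γ = 1/√(1 - v²/c²):
1/γ² = 1/1.461² = 0.4685
v²/c² = 1 - 0.4685 = 0.5315
v/c = √(0.5315) = 0.7290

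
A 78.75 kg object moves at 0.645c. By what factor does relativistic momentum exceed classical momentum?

p_rel = γmv, p_class = mv
Ratio = γ = 1/√(1 - 0.645²) = 1.309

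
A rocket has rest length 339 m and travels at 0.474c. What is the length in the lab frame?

Proper length L₀ = 339 m
γ = 1/√(1 - 0.474²) = 1.1357
L = L₀/γ = 339/1.1357 = 298.5 m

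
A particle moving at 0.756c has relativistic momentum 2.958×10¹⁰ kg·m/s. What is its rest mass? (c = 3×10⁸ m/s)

γ = 1/√(1 - 0.756²) = 1.5277
v = 0.756 × 3×10⁸ = 2.268×10⁸ m/s
m = p/(γv) = 2.958×10¹⁰/(1.5277 × 2.268×10⁸) = 85.37 kg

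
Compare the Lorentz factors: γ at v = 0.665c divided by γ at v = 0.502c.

γ₁ = 1/√(1 - 0.665²) = 1.339
γ₂ = 1/√(1 - 0.502²) = 1.156
γ₁/γ₂ = 1.339/1.156 = 1.158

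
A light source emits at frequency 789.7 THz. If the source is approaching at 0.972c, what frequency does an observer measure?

β = v/c = 0.972
(1+β)/(1-β) = 1.972/0.028 = 70.43
Doppler factor = √(70.43) = 8.392
f_obs = 789.7 × 8.392 = 6627 THz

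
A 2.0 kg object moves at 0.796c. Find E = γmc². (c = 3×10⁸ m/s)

γ = 1/√(1 - 0.796²) = 1.652
mc² = 2.0 × (3×10⁸)² = 1.800×10¹⁷ J
E = γmc² = 1.652 × 1.800×10¹⁷ = 2.974×10¹⁷ J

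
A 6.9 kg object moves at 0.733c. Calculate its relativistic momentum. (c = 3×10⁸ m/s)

γ = 1/√(1 - 0.733²) = 1.4701
v = 0.733 × 3×10⁸ = 2.199×10⁸ m/s
p = γmv = 1.4701 × 6.9 × 2.199×10⁸ = 2.231×10⁹ kg·m/s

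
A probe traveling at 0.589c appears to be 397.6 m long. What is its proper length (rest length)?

Contracted length L = 397.6 m
γ = 1/√(1 - 0.589²) = 1.2374
L₀ = γL = 1.2374 × 397.6 = 492.0 m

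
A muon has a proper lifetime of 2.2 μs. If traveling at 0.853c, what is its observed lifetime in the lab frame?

Proper lifetime τ₀ = 2.2 μs
γ = 1/√(1 - 0.853²) = 1.916
τ = γτ₀ = 1.916 × 2.2 μs = 4.215 μs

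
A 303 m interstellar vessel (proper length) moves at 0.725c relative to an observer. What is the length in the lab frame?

Proper length L₀ = 303 m
γ = 1/√(1 - 0.725²) = 1.452
L = L₀/γ = 303/1.452 = 208.7 m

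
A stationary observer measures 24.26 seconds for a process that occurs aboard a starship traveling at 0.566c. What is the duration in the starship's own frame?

Dilated time Δt = 24.26 seconds
γ = 1/√(1 - 0.566²) = 1.213
Δt₀ = Δt/γ = 24.26/1.213 = 20.00 seconds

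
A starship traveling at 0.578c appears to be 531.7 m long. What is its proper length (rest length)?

Contracted length L = 531.7 m
γ = 1/√(1 - 0.578²) = 1.22543
L₀ = γL = 1.22543 × 531.7 = 651.6 m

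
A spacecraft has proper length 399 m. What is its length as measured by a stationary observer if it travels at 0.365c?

Proper length L₀ = 399 m
γ = 1/√(1 - 0.365²) = 1.074
L = L₀/γ = 399/1.074 = 371.5 m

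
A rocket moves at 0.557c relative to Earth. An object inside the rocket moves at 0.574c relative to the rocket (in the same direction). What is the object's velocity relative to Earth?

u = (u' + v)/(1 + u'v/c²)
Numerator: 0.574 + 0.557 = 1.131
Denominator: 1 + 0.319718 = 1.319718
u = 1.131/1.319718 = 0.8570c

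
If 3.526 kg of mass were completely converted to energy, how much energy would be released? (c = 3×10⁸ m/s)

Using E = mc²:
c² = (3×10⁸)² = 9×10¹⁶ m²/s²
E = 3.526 × 9×10¹⁶ = 3.173×10¹⁷ J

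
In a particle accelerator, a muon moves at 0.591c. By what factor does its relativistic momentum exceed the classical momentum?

p_rel = γmv, p_class = mv
Ratio = γ = 1/√(1 - 0.591²)
= 1/√(0.650719) = 1.240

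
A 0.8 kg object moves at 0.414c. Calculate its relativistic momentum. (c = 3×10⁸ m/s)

γ = 1/√(1 - 0.414²) = 1.099
v = 0.414 × 3×10⁸ = 1.242×10⁸ m/s
p = γmv = 1.099 × 0.8 × 1.242×10⁸ = 1.092×10⁸ kg·m/s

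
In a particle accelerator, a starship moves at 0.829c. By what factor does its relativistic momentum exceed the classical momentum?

p_rel = γmv, p_class = mv
Ratio = γ = 1/√(1 - 0.829²)
= 1/√(0.312759) = 1.788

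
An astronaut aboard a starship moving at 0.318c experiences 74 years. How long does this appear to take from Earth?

Proper time Δt₀ = 74 years
γ = 1/√(1 - 0.318²) = 1.05475
Δt = γΔt₀ = 1.05475 × 74 = 78.05 years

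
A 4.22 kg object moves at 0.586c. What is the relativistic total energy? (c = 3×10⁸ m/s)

γ = 1/√(1 - 0.586²) = 1.234
mc² = 4.22 × (3×10⁸)² = 3.798×10¹⁷ J
E = γmc² = 1.234 × 3.798×10¹⁷ = 4.687×10¹⁷ J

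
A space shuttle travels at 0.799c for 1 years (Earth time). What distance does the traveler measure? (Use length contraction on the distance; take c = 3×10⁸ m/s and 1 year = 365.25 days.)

Earth distance: d = v × t = 0.799c × 1 yr = 7.5644×10¹⁵ m
γ = 1.6630
d' = d/γ = 7.5644×10¹⁵/1.6630 = 4.549×10¹⁵ m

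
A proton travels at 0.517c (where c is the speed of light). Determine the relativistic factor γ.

v/c = 0.517, so (v/c)² = 0.267289
1 - (v/c)² = 0.732711
γ = 1/√(0.732711) = 1.168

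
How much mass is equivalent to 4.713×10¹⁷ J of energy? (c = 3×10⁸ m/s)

From E = mc², we get m = E/c²
c² = (3×10⁸)² = 9×10¹⁶ m²/s²
m = 4.713×10¹⁷ / 9×10¹⁶ = 5.237 kg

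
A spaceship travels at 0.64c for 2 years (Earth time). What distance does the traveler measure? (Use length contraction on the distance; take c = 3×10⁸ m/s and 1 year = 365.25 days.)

Earth distance: d = v × t = 0.64c × 2 yr = 1.21181×10¹⁶ m
γ = 1.30145
d' = d/γ = 1.21181×10¹⁶/1.30145 = 9.311×10¹⁵ m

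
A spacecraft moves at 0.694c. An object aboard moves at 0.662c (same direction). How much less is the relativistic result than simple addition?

Classical: u' + v = 0.662 + 0.694 = 1.356c
Relativistic: u = (0.662 + 0.694)/(1 + 0.459428) = 1.356/1.459428 = 0.9291c
Difference: 1.356 - 0.9291 = 0.4269c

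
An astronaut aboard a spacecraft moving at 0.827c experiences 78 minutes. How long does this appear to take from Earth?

Proper time Δt₀ = 78 minutes
γ = 1/√(1 - 0.827²) = 1.7787
Δt = γΔt₀ = 1.7787 × 78 = 138.7 minutes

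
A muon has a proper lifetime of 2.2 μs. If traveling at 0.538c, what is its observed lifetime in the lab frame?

Proper lifetime τ₀ = 2.2 μs
γ = 1/√(1 - 0.538²) = 1.1863
τ = γτ₀ = 1.1863 × 2.2 μs = 2.610 μs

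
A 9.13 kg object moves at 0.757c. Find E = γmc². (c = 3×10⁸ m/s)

γ = 1/√(1 - 0.757²) = 1.5304
mc² = 9.13 × (3×10⁸)² = 8.217×10¹⁷ J
E = γmc² = 1.5304 × 8.217×10¹⁷ = 1.258×10¹⁸ J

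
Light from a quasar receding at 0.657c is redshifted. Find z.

β = 0.657
(1+β)/(1-β) = 1.657/0.343 = 4.831
√(4.831) = 2.198
z = 2.198 - 1 = 1.198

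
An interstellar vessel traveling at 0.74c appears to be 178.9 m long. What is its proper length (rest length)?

Contracted length L = 178.9 m
γ = 1/√(1 - 0.74²) = 1.487
L₀ = γL = 1.487 × 178.9 = 266.0 m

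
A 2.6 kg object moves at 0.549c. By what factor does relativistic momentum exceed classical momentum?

p_rel = γmv, p_class = mv
Ratio = γ = 1/√(1 - 0.549²) = 1.196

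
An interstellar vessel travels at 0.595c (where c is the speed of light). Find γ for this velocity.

v/c = 0.595, so (v/c)² = 0.354025
1 - (v/c)² = 0.645975
γ = 1/√(0.645975) = 1.244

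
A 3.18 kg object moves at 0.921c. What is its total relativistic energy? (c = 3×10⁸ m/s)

γ = 1/√(1 - 0.921²) = 2.567
mc² = 3.18 × (3×10⁸)² = 2.862×10¹⁷ J
E = γmc² = 2.567 × 2.862×10¹⁷ = 7.347×10¹⁷ J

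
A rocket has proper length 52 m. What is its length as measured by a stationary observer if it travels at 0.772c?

Proper length L₀ = 52 m
γ = 1/√(1 - 0.772²) = 1.5733
L = L₀/γ = 52/1.5733 = 33.05 m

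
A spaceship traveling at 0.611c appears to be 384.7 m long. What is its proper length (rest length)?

Contracted length L = 384.7 m
γ = 1/√(1 - 0.611²) = 1.2632
L₀ = γL = 1.2632 × 384.7 = 486.0 m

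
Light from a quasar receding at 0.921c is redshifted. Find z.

β = 0.921
(1+β)/(1-β) = 1.921/0.079 = 24.316
√(24.316) = 4.931
z = 4.931 - 1 = 3.931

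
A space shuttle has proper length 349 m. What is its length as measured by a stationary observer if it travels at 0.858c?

Proper length L₀ = 349 m
γ = 1/√(1 - 0.858²) = 1.947
L = L₀/γ = 349/1.947 = 179.3 m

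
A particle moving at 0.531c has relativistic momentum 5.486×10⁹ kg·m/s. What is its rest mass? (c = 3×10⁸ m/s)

γ = 1/√(1 - 0.531²) = 1.180
v = 0.531 × 3×10⁸ = 1.593×10⁸ m/s
m = p/(γv) = 5.486×10⁹/(1.180 × 1.593×10⁸) = 29.18 kg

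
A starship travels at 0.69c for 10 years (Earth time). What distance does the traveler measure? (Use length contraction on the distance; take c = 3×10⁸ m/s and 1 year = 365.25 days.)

Earth distance: d = v × t = 0.69c × 10 yr = 6.5324×10¹⁶ m
γ = 1.3816
d' = d/γ = 6.5324×10¹⁶/1.3816 = 4.728×10¹⁶ m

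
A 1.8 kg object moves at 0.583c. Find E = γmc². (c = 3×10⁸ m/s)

γ = 1/√(1 - 0.583²) = 1.231
mc² = 1.8 × (3×10⁸)² = 1.620×10¹⁷ J
E = γmc² = 1.231 × 1.620×10¹⁷ = 1.994×10¹⁷ J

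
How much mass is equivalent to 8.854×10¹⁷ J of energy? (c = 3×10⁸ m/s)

From E = mc², we get m = E/c²
c² = (3×10⁸)² = 9×10¹⁶ m²/s²
m = 8.854×10¹⁷ / 9×10¹⁶ = 9.838 kg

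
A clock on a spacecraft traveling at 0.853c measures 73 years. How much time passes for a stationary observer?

Proper time Δt₀ = 73 years
γ = 1/√(1 - 0.853²) = 1.916
Δt = γΔt₀ = 1.916 × 73 = 139.9 years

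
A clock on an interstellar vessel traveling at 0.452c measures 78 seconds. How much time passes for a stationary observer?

Proper time Δt₀ = 78 seconds
γ = 1/√(1 - 0.452²) = 1.121
Δt = γΔt₀ = 1.121 × 78 = 87.44 seconds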